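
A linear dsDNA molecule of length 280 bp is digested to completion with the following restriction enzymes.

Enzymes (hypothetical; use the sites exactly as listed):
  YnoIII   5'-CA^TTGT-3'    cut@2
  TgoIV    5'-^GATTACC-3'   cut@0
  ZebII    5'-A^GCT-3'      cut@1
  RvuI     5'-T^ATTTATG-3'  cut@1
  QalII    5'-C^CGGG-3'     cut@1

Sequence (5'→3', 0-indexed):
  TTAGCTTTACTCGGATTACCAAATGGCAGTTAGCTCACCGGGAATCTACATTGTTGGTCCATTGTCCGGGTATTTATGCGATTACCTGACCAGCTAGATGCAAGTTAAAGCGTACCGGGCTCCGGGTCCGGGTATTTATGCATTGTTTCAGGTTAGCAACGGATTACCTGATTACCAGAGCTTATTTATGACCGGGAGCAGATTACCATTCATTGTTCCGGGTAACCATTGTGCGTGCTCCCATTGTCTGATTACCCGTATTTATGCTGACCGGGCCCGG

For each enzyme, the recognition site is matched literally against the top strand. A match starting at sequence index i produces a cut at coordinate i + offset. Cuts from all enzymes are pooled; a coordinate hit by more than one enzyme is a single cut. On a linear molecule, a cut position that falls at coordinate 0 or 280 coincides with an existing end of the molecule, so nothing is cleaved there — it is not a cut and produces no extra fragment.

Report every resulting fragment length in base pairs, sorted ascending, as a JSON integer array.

[3,4,5,5,5,6,6,6,6,7,8,8,8,9,9,9,10,10,10,10,11,12,12,12,13,15,19,19,23]

Scan for sites:
  YnoIII (CATTGT, off=2): starts [48, 59, 140, 210, 226, 241] → cuts [50, 61, 142, 212, 228, 243]
  TgoIV (GATTACC, off=0): starts [13, 79, 161, 169, 200, 249] → cuts [13, 79, 161, 169, 200, 249]
  ZebII (AGCT, off=1): starts [2, 31, 91, 178] → cuts [3, 32, 92, 179]
  RvuI (TATTTATG, off=1): starts [70, 132, 182, 258] → cuts [71, 133, 183, 259]
  QalII (CCGGG, off=1): starts [37, 65, 114, 121, 127, 191, 217, 270] → cuts [38, 66, 115, 122, 128, 192, 218, 271]

All cut coordinates (distinct, sorted): [3, 13, 32, 38, 50, 61, 66, 71, 79, 92, 115, 122, 128, 133, 142, 161, 169, 179, 183, 192, 200, 212, 218, 228, 243, 249, 259, 271]

Fragments:
  [0,3): 3 bp
  [3,13): 10 bp
  [13,32): 19 bp
  [32,38): 6 bp
  [38,50): 12 bp
  [50,61): 11 bp
  [61,66): 5 bp
  [66,71): 5 bp
  [71,79): 8 bp
  [79,92): 13 bp
  [92,115): 23 bp
  [115,122): 7 bp
  [122,128): 6 bp
  [128,133): 5 bp
  [133,142): 9 bp
  [142,161): 19 bp
  [161,169): 8 bp
  [169,179): 10 bp
  [179,183): 4 bp
  [183,192): 9 bp
  [192,200): 8 bp
  [200,212): 12 bp
  [212,218): 6 bp
  [218,228): 10 bp
  [228,243): 15 bp
  [243,249): 6 bp
  [249,259): 10 bp
  [259,271): 12 bp
  [271,280): 9 bp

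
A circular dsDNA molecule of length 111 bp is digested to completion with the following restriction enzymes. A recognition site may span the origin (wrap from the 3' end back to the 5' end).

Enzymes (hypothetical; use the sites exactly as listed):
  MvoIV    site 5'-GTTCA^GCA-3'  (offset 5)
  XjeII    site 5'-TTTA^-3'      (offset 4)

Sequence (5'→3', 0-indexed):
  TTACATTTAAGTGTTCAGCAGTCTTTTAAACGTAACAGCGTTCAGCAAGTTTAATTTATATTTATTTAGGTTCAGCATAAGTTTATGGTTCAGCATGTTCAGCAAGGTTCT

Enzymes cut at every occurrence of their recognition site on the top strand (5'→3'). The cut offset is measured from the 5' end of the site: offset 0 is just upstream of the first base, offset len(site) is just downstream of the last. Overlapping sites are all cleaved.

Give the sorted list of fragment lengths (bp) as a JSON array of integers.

[4,5,6,6,6,7,8,9,9,11,11,13,16]

Site scan:
  MvoIV (GTTCAGCA, off=5): starts [12, 39, 69, 87, 96] → cuts [17, 44, 74, 92, 101]
  XjeII (TTTA, off=4): starts [5, 24, 49, 54, 60, 64, 81, 110] → cuts [3, 9, 28, 53, 58, 64, 68, 85]

All cut coordinates (distinct, sorted): [3, 9, 17, 28, 44, 53, 58, 64, 68, 74, 85, 92, 101]

Fragments:
  3→9: 6 bp
  9→17: 8 bp
  17→28: 11 bp
  28→44: 16 bp
  44→53: 9 bp
  53→58: 5 bp
  58→64: 6 bp
  64→68: 4 bp
  68→74: 6 bp
  74→85: 11 bp
  85→92: 7 bp
  92→101: 9 bp
  101→3 (wrap): 111-101+3 = 13 bp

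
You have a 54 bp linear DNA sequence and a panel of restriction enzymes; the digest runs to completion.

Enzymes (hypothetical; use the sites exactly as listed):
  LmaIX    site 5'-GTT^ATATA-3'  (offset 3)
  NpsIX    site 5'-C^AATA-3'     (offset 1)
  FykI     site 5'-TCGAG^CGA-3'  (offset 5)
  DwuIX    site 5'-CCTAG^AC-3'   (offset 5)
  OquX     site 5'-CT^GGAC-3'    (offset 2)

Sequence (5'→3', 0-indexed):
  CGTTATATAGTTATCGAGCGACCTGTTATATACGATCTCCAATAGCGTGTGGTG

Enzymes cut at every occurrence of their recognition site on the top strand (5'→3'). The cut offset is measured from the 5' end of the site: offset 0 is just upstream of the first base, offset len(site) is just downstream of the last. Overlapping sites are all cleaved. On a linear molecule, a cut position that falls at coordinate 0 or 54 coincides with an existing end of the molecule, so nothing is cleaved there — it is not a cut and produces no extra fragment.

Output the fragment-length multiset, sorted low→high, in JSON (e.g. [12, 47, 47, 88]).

Scan for sites:
  LmaIX GTTATATA/3: at [1, 24] ⇒ [4, 27]
  NpsIX CAATA/1: at [39] ⇒ [40]
  FykI TCGAGCGA/5: at [13] ⇒ [18]
  DwuIX (CCTAGAC, off=5): no sites
  OquX (CTGGAC, off=2): no sites

All cut coordinates (distinct, sorted): [4, 18, 27, 40]

Fragments:
  [0,4): 4 bp
  [4,18): 14 bp
  [18,27): 9 bp
  [27,40): 13 bp
  [40,54): 14 bp

[4,9,13,14,14]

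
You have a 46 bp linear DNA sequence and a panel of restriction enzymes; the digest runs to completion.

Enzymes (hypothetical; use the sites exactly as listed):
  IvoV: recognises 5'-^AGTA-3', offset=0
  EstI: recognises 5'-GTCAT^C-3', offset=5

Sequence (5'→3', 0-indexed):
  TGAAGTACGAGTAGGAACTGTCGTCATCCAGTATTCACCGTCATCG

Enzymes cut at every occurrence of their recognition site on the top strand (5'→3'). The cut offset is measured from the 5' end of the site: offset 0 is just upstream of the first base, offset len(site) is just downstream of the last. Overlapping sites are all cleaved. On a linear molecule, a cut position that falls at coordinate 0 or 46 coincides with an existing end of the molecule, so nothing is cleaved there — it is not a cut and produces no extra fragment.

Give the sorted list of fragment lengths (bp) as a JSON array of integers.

Site scan:
  IvoV (AGTA, off=0): starts [3, 9, 29] → cuts [3, 9, 29]
  EstI (GTCATC, off=5): starts [22, 39] → cuts [27, 44]

All cut coordinates (distinct, sorted): [3, 9, 27, 29, 44]

Fragments:
  [0,3): 3 bp
  [3,9): 6 bp
  [9,27): 18 bp
  [27,29): 2 bp
  [29,44): 15 bp
  [44,46): 2 bp

[2,2,3,6,15,18]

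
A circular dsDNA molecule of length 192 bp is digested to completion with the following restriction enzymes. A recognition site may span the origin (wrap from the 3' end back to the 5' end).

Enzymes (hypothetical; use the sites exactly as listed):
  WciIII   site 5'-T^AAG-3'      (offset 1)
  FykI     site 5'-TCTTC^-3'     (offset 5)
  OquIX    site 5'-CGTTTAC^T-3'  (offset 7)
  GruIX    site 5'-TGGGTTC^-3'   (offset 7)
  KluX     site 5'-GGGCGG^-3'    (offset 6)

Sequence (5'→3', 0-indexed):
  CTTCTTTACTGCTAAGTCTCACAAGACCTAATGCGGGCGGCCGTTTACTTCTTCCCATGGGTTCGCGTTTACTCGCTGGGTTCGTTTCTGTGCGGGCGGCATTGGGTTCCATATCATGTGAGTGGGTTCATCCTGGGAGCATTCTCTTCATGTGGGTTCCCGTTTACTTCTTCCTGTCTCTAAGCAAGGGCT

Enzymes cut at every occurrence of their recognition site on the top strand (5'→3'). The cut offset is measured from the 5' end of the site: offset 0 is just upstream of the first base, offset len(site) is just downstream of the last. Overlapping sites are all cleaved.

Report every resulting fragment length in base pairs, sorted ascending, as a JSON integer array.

[6,6,8,8,8,8,9,10,10,10,11,15,16,20,20,27]

Per-enzyme occurrences:
  WciIII TAAG/1: at [12, 180] ⇒ [13, 181]
  FykI TCTTC/5: at [49, 144, 168, 191] ⇒ [4, 54, 149, 173]
  OquIX CGTTTACT/7: at [41, 65, 160] ⇒ [48, 72, 167]
  GruIX TGGGTTC/7: at [57, 76, 102, 122, 152] ⇒ [64, 83, 109, 129, 159]
  KluX GGGCGG/6: at [34, 93] ⇒ [40, 99]

All cut coordinates (distinct, sorted): [4, 13, 40, 48, 54, 64, 72, 83, 99, 109, 129, 149, 159, 167, 173, 181]

Fragment lengths:
  4→13: 9 bp
  13→40: 27 bp
  40→48: 8 bp
  48→54: 6 bp
  54→64: 10 bp
  64→72: 8 bp
  72→83: 11 bp
  83→99: 16 bp
  99→109: 10 bp
  109→129: 20 bp
  129→149: 20 bp
  149→159: 10 bp
  159→167: 8 bp
  167→173: 6 bp
  173→181: 8 bp
  181→4 (wrap): 192-181+4 = 15 bp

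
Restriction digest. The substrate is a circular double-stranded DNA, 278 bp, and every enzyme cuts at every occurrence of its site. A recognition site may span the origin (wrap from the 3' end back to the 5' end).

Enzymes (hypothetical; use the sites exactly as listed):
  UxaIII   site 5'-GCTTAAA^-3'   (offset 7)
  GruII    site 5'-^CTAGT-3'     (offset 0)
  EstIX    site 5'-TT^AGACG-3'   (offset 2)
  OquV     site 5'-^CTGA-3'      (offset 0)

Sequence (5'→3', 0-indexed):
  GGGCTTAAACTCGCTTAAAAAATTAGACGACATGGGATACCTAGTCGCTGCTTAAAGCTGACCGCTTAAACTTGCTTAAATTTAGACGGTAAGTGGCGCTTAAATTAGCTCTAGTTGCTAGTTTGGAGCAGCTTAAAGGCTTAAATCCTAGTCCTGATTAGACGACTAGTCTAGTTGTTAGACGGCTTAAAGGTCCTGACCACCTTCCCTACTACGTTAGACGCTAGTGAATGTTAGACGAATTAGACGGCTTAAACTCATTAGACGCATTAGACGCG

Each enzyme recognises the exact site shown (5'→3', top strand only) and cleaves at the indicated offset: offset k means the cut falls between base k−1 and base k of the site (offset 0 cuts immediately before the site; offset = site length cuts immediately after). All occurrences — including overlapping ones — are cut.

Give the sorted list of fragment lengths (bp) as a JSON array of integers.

[1,2,3,4,5,5,5,6,6,6,6,6,7,8,9,9,9,10,10,12,12,12,13,16,16,16,20,21,23]

Per-enzyme occurrences:
  UxaIII GCTTAAA/7: at [2, 12, 49, 63, 73, 97, 130, 138, 184, 249] ⇒ [9, 19, 56, 70, 80, 104, 137, 145, 191, 256]
  GruII CTAGT/0: at [40, 110, 117, 147, 165, 170, 223] ⇒ [40, 110, 117, 147, 165, 170, 223]
  EstIX TTAGACG/2: at [22, 81, 157, 177, 216, 233, 242, 260, 269] ⇒ [24, 83, 159, 179, 218, 235, 244, 262, 271]
  OquV CTGA/0: at [57, 153, 195] ⇒ [57, 153, 195]

All cut coordinates (distinct, sorted): [9, 19, 24, 40, 56, 57, 70, 80, 83, 104, 110, 117, 137, 145, 147, 153, 159, 165, 170, 179, 191, 195, 218, 223, 235, 244, 256, 262, 271]

Fragment lengths:
  9→19: 10 bp
  19→24: 5 bp
  24→40: 16 bp
  40→56: 16 bp
  56→57: 1 bp
  57→70: 13 bp
  70→80: 10 bp
  80→83: 3 bp
  83→104: 21 bp
  104→110: 6 bp
  110→117: 7 bp
  117→137: 20 bp
  137→145: 8 bp
  145→147: 2 bp
  147→153: 6 bp
  153→159: 6 bp
  159→165: 6 bp
  165→170: 5 bp
  170→179: 9 bp
  179→191: 12 bp
  191→195: 4 bp
  195→218: 23 bp
  218→223: 5 bp
  223→235: 12 bp
  235→244: 9 bp
  244→256: 12 bp
  256→262: 6 bp
  262→271: 9 bp
  271→9 (wrap): 278-271+9 = 16 bp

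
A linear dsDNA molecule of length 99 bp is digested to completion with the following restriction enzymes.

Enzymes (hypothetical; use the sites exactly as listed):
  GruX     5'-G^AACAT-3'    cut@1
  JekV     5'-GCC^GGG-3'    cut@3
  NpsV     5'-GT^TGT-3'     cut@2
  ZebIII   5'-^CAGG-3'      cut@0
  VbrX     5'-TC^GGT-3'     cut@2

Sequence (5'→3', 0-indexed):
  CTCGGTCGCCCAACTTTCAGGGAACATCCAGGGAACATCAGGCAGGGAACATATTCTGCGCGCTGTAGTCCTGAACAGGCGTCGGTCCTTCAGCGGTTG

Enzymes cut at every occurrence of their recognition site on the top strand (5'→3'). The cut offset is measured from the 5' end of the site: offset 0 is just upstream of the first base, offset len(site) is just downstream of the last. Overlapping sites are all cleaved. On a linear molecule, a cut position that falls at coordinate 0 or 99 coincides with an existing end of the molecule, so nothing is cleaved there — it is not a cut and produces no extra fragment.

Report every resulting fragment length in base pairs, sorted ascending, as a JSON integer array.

Per-enzyme occurrences:
  GruX (GAACAT, off=1): starts [21, 32, 46] → cuts [22, 33, 47]
  JekV (GCCGGG, off=3): no sites
  NpsV (GTTGT, off=2): no sites
  ZebIII (CAGG, off=0): starts [17, 28, 38, 42, 75] → cuts [17, 28, 38, 42, 75]
  VbrX (TCGGT, off=2): starts [1, 81] → cuts [3, 83]

All cut coordinates (distinct, sorted): [3, 17, 22, 28, 33, 38, 42, 47, 75, 83]

Fragment lengths:
  [0,3): 3 bp
  [3,17): 14 bp
  [17,22): 5 bp
  [22,28): 6 bp
  [28,33): 5 bp
  [33,38): 5 bp
  [38,42): 4 bp
  [42,47): 5 bp
  [47,75): 28 bp
  [75,83): 8 bp
  [83,99): 16 bp

[3,4,5,5,5,5,6,8,14,16,28]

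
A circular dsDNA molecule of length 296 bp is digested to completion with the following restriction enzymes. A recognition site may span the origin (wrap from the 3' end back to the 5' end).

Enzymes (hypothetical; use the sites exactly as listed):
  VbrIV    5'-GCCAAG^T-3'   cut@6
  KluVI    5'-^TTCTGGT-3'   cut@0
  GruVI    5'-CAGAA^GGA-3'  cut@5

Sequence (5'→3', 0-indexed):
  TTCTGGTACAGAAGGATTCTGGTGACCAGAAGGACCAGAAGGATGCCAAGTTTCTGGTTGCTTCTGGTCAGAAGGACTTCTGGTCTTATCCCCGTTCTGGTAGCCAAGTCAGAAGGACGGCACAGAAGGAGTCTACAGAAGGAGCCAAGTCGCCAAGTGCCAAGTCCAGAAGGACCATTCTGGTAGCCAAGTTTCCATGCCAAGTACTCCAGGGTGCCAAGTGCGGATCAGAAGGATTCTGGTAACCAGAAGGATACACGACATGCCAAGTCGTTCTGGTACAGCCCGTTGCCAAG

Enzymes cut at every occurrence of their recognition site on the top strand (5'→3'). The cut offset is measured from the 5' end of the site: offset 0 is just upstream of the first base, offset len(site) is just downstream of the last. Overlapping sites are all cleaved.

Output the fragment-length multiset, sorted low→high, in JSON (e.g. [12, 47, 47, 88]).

[1,3,3,3,4,6,6,7,7,8,9,9,10,10,12,12,13,13,13,13,14,14,15,15,17,17,19,23]

Per-enzyme occurrences:
  VbrIV (GCCAAGT, off=6): starts [44, 102, 143, 151, 158, 185, 198, 215, 264, 290] → cuts [0, 50, 108, 149, 157, 164, 191, 204, 221, 270]
  KluVI (TTCTGGT, off=0): starts [0, 16, 51, 61, 77, 94, 177, 236, 273] → cuts [0, 16, 51, 61, 77, 94, 177, 236, 273]
  GruVI (CAGAAGGA, off=5): starts [8, 26, 35, 68, 109, 122, 135, 166, 228, 246] → cuts [13, 31, 40, 73, 114, 127, 140, 171, 233, 251]

All cut coordinates (distinct, sorted): [0, 13, 16, 31, 40, 50, 51, 61, 73, 77, 94, 108, 114, 127, 140, 149, 157, 164, 171, 177, 191, 204, 221, 233, 236, 251, 270, 273]

Fragment lengths:
  0→13: 13 bp
  13→16: 3 bp
  16→31: 15 bp
  31→40: 9 bp
  40→50: 10 bp
  50→51: 1 bp
  51→61: 10 bp
  61→73: 12 bp
  73→77: 4 bp
  77→94: 17 bp
  94→108: 14 bp
  108→114: 6 bp
  114→127: 13 bp
  127→140: 13 bp
  140→149: 9 bp
  149→157: 8 bp
  157→164: 7 bp
  164→171: 7 bp
  171→177: 6 bp
  177→191: 14 bp
  191→204: 13 bp
  204→221: 17 bp
  221→233: 12 bp
  233→236: 3 bp
  236→251: 15 bp
  251→270: 19 bp
  270→273: 3 bp
  273→0 (wrap): 296-273+0 = 23 bp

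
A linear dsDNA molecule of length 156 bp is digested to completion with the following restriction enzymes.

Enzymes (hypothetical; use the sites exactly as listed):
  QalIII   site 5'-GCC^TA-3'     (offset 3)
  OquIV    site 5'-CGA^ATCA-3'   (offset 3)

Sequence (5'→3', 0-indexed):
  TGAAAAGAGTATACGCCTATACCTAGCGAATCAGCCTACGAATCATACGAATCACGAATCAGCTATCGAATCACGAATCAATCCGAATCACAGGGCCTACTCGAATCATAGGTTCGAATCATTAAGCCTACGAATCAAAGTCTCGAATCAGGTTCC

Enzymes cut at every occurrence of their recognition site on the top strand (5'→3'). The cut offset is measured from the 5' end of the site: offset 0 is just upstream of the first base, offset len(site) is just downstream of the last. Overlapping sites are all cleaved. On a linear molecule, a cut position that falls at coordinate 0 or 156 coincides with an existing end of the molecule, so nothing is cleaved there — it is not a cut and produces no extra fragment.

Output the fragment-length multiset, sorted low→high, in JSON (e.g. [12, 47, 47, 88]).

Per-enzyme occurrences:
  QalIII GCCTA/3: at [14, 33, 94, 125] ⇒ [17, 36, 97, 128]
  OquIV CGAATCA/3: at [26, 38, 47, 54, 66, 73, 83, 101, 114, 130, 143] ⇒ [29, 41, 50, 57, 69, 76, 86, 104, 117, 133, 146]

Pooled cuts: [17, 29, 36, 41, 50, 57, 69, 76, 86, 97, 104, 117, 128, 133, 146]

Fragments:
  [0,17): 17 bp
  [17,29): 12 bp
  [29,36): 7 bp
  [36,41): 5 bp
  [41,50): 9 bp
  [50,57): 7 bp
  [57,69): 12 bp
  [69,76): 7 bp
  [76,86): 10 bp
  [86,97): 11 bp
  [97,104): 7 bp
  [104,117): 13 bp
  [117,128): 11 bp
  [128,133): 5 bp
  [133,146): 13 bp
  [146,156): 10 bp

[5,5,7,7,7,7,9,10,10,11,11,12,12,13,13,17]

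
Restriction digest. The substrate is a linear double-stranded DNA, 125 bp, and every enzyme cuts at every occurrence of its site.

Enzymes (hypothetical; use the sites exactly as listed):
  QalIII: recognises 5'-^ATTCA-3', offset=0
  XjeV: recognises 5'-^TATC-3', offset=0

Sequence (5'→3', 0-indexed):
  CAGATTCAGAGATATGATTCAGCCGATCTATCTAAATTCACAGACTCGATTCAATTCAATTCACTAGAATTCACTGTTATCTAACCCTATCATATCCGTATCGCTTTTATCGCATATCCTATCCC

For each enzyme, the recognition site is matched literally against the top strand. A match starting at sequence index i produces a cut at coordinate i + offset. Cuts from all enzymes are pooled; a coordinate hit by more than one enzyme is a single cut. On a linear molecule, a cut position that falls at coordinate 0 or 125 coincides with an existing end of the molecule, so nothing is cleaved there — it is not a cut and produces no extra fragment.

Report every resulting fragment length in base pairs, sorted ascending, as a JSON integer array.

[3,5,5,5,5,6,6,7,7,9,9,10,10,12,13,13]

Per-enzyme occurrences:
  QalIII ATTCA/0: at [3, 16, 35, 48, 53, 58, 68] ⇒ [3, 16, 35, 48, 53, 58, 68]
  XjeV TATC/0: at [28, 77, 87, 92, 98, 107, 114, 119] ⇒ [28, 77, 87, 92, 98, 107, 114, 119]

All cut coordinates (distinct, sorted): [3, 16, 28, 35, 48, 53, 58, 68, 77, 87, 92, 98, 107, 114, 119]

Fragments:
  [0,3): 3 bp
  [3,16): 13 bp
  [16,28): 12 bp
  [28,35): 7 bp
  [35,48): 13 bp
  [48,53): 5 bp
  [53,58): 5 bp
  [58,68): 10 bp
  [68,77): 9 bp
  [77,87): 10 bp
  [87,92): 5 bp
  [92,98): 6 bp
  [98,107): 9 bp
  [107,114): 7 bp
  [114,119): 5 bp
  [119,125): 6 bp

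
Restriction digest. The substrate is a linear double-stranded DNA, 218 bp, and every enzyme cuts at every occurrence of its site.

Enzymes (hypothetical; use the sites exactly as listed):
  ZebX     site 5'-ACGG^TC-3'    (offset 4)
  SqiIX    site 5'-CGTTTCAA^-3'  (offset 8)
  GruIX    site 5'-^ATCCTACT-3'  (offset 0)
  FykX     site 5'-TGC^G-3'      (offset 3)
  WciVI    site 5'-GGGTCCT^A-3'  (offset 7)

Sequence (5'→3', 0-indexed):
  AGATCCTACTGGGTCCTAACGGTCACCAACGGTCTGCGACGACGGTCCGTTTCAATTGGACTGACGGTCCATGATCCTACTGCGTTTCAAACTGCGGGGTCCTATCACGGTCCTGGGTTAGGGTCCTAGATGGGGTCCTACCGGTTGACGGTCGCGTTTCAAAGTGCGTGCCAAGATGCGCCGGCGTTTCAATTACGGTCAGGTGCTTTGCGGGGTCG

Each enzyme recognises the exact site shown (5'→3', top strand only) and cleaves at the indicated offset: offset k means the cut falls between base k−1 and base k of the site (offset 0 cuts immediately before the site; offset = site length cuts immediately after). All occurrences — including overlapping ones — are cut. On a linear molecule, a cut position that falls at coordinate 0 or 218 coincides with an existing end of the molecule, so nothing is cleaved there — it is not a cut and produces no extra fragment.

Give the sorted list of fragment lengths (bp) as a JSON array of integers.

Site scan:
  ZebX (ACGGTC, off=4): starts [18, 28, 41, 63, 106, 147, 194] → cuts [22, 32, 45, 67, 110, 151, 198]
  SqiIX (CGTTTCAA, off=8): starts [47, 82, 154, 184] → cuts [55, 90, 162, 192]
  GruIX (ATCCTACT, off=0): starts [2, 73] → cuts [2, 73]
  FykX (TGCG, off=3): starts [34, 80, 92, 164, 176, 208] → cuts [37, 83, 95, 167, 179, 211]
  WciVI (GGGTCCTA, off=7): starts [10, 96, 120, 132] → cuts [17, 103, 127, 139]

Pooled cuts: [2, 17, 22, 32, 37, 45, 55, 67, 73, 83, 90, 95, 103, 110, 127, 139, 151, 162, 167, 179, 192, 198, 211]

Fragments:
  [0,2): 2 bp
  [2,17): 15 bp
  [17,22): 5 bp
  [22,32): 10 bp
  [32,37): 5 bp
  [37,45): 8 bp
  [45,55): 10 bp
  [55,67): 12 bp
  [67,73): 6 bp
  [73,83): 10 bp
  [83,90): 7 bp
  [90,95): 5 bp
  [95,103): 8 bp
  [103,110): 7 bp
  [110,127): 17 bp
  [127,139): 12 bp
  [139,151): 12 bp
  [151,162): 11 bp
  [162,167): 5 bp
  [167,179): 12 bp
  [179,192): 13 bp
  [192,198): 6 bp
  [198,211): 13 bp
  [211,218): 7 bp

[2,5,5,5,5,6,6,7,7,7,8,8,10,10,10,11,12,12,12,12,13,13,15,17]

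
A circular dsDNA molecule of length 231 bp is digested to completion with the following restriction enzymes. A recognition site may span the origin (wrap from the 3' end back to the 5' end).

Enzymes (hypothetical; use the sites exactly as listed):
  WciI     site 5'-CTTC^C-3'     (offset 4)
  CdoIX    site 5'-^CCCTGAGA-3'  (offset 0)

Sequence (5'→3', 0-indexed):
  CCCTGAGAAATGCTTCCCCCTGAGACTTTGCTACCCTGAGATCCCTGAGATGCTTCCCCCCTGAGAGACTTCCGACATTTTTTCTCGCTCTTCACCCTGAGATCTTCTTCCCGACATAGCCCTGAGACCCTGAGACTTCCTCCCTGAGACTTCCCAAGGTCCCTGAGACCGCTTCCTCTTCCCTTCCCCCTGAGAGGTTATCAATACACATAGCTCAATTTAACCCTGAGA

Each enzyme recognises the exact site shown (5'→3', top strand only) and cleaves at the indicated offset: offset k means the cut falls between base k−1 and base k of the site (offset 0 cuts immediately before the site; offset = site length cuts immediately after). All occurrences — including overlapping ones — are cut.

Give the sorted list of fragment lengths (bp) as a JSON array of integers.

[1,1,2,2,5,6,7,8,8,9,9,12,12,14,14,15,16,16,16,22,36]

Scan for sites:
  WciI CTTCC/4: at [12, 52, 68, 106, 135, 149, 171, 177, 182] ⇒ [16, 56, 72, 110, 139, 153, 175, 181, 186]
  CdoIX CCCTGAGA/0: at [0, 17, 33, 42, 58, 94, 119, 127, 141, 160, 187, 223] ⇒ [0, 17, 33, 42, 58, 94, 119, 127, 141, 160, 187, 223]

All cut coordinates (distinct, sorted): [0, 16, 17, 33, 42, 56, 58, 72, 94, 110, 119, 127, 139, 141, 153, 160, 175, 181, 186, 187, 223]

Fragment lengths:
  0→16: 16 bp
  16→17: 1 bp
  17→33: 16 bp
  33→42: 9 bp
  42→56: 14 bp
  56→58: 2 bp
  58→72: 14 bp
  72→94: 22 bp
  94→110: 16 bp
  110→119: 9 bp
  119→127: 8 bp
  127→139: 12 bp
  139→141: 2 bp
  141→153: 12 bp
  153→160: 7 bp
  160→175: 15 bp
  175→181: 6 bp
  181→186: 5 bp
  186→187: 1 bp
  187→223: 36 bp
  223→0 (wrap): 231-223+0 = 8 bp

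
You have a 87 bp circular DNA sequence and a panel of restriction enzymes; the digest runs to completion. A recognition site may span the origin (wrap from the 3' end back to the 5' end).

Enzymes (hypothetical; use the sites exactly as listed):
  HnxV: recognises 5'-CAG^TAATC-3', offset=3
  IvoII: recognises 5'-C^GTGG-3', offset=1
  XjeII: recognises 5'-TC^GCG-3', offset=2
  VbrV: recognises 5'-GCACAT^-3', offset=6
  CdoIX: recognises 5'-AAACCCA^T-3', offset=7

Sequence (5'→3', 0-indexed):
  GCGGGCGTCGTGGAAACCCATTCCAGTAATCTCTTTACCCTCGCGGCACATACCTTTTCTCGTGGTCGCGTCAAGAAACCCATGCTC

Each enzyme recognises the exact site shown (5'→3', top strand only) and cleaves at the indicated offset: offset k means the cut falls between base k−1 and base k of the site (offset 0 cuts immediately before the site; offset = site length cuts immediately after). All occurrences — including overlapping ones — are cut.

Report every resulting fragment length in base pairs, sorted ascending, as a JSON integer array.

[5,6,6,9,9,10,11,15,16]

Site scan:
  HnxV CAGTAATC/3: at [23] ⇒ [26]
  IvoII CGTGG/1: at [8, 60] ⇒ [9, 61]
  XjeII TCGCG/2: at [40, 65, 85] ⇒ [0, 42, 67]
  VbrV GCACAT/6: at [45] ⇒ [51]
  CdoIX AAACCCAT/7: at [13, 75] ⇒ [20, 82]

All cut coordinates (distinct, sorted): [0, 9, 20, 26, 42, 51, 61, 67, 82]

Fragments:
  0→9: 9 bp
  9→20: 11 bp
  20→26: 6 bp
  26→42: 16 bp
  42→51: 9 bp
  51→61: 10 bp
  61→67: 6 bp
  67→82: 15 bp
  82→0 (wrap): 87-82+0 = 5 bp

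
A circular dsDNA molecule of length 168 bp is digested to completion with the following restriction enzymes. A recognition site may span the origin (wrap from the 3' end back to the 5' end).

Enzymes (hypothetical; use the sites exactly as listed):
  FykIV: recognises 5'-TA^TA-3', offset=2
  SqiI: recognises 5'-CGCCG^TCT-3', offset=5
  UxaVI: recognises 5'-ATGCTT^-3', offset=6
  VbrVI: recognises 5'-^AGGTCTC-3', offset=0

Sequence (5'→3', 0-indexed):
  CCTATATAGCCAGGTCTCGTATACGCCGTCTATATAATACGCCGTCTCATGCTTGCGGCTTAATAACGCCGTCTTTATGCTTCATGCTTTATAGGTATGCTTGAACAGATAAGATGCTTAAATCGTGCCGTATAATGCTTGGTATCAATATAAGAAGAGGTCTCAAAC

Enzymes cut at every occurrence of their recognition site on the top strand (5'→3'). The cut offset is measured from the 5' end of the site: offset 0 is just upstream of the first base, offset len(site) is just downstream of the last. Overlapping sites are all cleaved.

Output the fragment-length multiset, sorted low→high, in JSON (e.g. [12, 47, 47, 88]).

Site scan:
  FykIV TATA/2: at [2, 4, 19, 30, 32, 89, 130, 148] ⇒ [4, 6, 21, 32, 34, 91, 132, 150]
  SqiI CGCCGTCT/5: at [23, 39, 66] ⇒ [28, 44, 71]
  UxaVI ATGCTT/6: at [48, 76, 83, 96, 113, 134] ⇒ [54, 82, 89, 102, 119, 140]
  VbrVI AGGTCTC/0: at [11, 157] ⇒ [11, 157]

Pooled cuts: [4, 6, 11, 21, 28, 32, 34, 44, 54, 71, 82, 89, 91, 102, 119, 132, 140, 150, 157]

Fragments:
  4→6: 2 bp
  6→11: 5 bp
  11→21: 10 bp
  21→28: 7 bp
  28→32: 4 bp
  32→34: 2 bp
  34→44: 10 bp
  44→54: 10 bp
  54→71: 17 bp
  71→82: 11 bp
  82→89: 7 bp
  89→91: 2 bp
  91→102: 11 bp
  102→119: 17 bp
  119→132: 13 bp
  132→140: 8 bp
  140→150: 10 bp
  150→157: 7 bp
  157→4 (wrap): 168-157+4 = 15 bp

[2,2,2,4,5,7,7,7,8,10,10,10,10,11,11,13,15,17,17]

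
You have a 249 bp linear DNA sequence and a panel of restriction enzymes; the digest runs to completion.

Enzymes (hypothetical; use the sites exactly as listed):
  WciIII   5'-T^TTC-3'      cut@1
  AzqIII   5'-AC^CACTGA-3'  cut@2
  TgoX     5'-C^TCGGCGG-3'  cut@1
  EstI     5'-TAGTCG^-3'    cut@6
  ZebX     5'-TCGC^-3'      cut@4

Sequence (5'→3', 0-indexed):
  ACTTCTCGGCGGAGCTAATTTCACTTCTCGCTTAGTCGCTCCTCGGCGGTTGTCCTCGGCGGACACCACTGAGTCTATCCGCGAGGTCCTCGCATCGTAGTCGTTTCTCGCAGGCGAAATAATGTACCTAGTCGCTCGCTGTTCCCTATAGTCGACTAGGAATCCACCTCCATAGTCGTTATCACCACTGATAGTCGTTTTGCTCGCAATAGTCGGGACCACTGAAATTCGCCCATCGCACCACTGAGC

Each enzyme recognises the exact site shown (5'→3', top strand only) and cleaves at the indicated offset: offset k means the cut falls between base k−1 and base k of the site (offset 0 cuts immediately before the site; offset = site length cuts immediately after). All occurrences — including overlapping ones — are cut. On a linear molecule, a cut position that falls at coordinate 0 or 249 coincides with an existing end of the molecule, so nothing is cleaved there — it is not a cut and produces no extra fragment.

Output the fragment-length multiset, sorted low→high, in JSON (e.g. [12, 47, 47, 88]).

Scan for sites:
  WciIII (TTTC, off=1): starts [18, 103] → cuts [19, 104]
  AzqIII (ACCACTGA, off=2): starts [64, 183, 217, 239] → cuts [66, 185, 219, 241]
  TgoX (CTCGGCGG, off=1): starts [4, 41, 54] → cuts [5, 42, 55]
  EstI (TAGTCG, off=6): starts [32, 97, 128, 148, 172, 191, 209] → cuts [38, 103, 134, 154, 178, 197, 215]
  ZebX (TCGC, off=4): starts [27, 35, 89, 107, 131, 135, 203, 228, 235] → cuts [31, 39, 93, 111, 135, 139, 207, 232, 239]

All cut coordinates (distinct, sorted): [5, 19, 31, 38, 39, 42, 55, 66, 93, 103, 104, 111, 134, 135, 139, 154, 178, 185, 197, 207, 215, 219, 232, 239, 241]

Fragments:
  [0,5): 5 bp
  [5,19): 14 bp
  [19,31): 12 bp
  [31,38): 7 bp
  [38,39): 1 bp
  [39,42): 3 bp
  [42,55): 13 bp
  [55,66): 11 bp
  [66,93): 27 bp
  [93,103): 10 bp
  [103,104): 1 bp
  [104,111): 7 bp
  [111,134): 23 bp
  [134,135): 1 bp
  [135,139): 4 bp
  [139,154): 15 bp
  [154,178): 24 bp
  [178,185): 7 bp
  [185,197): 12 bp
  [197,207): 10 bp
  [207,215): 8 bp
  [215,219): 4 bp
  [219,232): 13 bp
  [232,239): 7 bp
  [239,241): 2 bp
  [241,249): 8 bp

[1,1,1,2,3,4,4,5,7,7,7,7,8,8,10,10,11,12,12,13,13,14,15,23,24,27]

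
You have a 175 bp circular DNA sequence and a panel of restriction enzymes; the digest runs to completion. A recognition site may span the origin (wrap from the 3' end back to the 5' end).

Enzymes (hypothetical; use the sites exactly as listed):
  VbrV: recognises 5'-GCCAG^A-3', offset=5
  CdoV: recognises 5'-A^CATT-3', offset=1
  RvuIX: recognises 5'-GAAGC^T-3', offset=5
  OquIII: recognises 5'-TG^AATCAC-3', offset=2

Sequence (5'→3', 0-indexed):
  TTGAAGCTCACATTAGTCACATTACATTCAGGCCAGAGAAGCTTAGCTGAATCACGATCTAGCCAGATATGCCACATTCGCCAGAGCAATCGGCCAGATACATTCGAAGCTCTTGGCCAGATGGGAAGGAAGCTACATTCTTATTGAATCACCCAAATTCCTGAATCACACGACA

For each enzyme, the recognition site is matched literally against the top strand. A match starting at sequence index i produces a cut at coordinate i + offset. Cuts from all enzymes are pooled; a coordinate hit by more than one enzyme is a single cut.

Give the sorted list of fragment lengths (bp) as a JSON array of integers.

Scan for sites:
  VbrV GCCAGA/5: at [31, 61, 79, 92, 115] ⇒ [36, 66, 84, 97, 120]
  CdoV ACATT/1: at [9, 18, 23, 73, 99, 134, 172] ⇒ [10, 19, 24, 74, 100, 135, 173]
  RvuIX GAAGCT/5: at [2, 37, 105, 128] ⇒ [7, 42, 110, 133]
  OquIII TGAATCAC/2: at [47, 144, 161] ⇒ [49, 146, 163]

All cut coordinates (distinct, sorted): [7, 10, 19, 24, 36, 42, 49, 66, 74, 84, 97, 100, 110, 120, 133, 135, 146, 163, 173]

Fragment lengths:
  7→10: 3 bp
  10→19: 9 bp
  19→24: 5 bp
  24→36: 12 bp
  36→42: 6 bp
  42→49: 7 bp
  49→66: 17 bp
  66→74: 8 bp
  74→84: 10 bp
  84→97: 13 bp
  97→100: 3 bp
  100→110: 10 bp
  110→120: 10 bp
  120→133: 13 bp
  133→135: 2 bp
  135→146: 11 bp
  146→163: 17 bp
  163→173: 10 bp
  173→7 (wrap): 175-173+7 = 9 bp

[2,3,3,5,6,7,8,9,9,10,10,10,10,11,12,13,13,17,17]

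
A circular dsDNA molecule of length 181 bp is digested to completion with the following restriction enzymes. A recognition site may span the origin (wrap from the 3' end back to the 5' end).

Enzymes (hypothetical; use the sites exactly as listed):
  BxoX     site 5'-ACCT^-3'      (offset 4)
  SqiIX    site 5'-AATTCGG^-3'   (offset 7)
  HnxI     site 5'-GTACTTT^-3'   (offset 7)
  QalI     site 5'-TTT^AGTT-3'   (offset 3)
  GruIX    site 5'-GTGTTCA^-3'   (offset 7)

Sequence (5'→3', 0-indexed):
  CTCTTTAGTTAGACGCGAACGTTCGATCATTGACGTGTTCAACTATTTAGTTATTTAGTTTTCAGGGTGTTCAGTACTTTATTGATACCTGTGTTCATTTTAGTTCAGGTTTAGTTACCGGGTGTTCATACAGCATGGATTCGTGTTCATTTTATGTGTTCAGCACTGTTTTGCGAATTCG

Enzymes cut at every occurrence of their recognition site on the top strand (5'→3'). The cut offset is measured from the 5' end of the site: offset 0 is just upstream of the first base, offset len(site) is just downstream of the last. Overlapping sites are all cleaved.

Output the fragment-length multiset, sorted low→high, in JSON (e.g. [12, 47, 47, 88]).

[4,7,7,7,8,10,11,13,16,17,21,25,35]

Scan for sites:
  BxoX ACCT/4: at [86] ⇒ [90]
  SqiIX (AATTCGG, off=7): no sites
  HnxI GTACTTT/7: at [73] ⇒ [80]
  QalI TTTAGTT/3: at [3, 45, 53, 98, 109] ⇒ [6, 48, 56, 101, 112]
  GruIX GTGTTCA/7: at [34, 66, 90, 121, 142, 155] ⇒ [41, 73, 97, 128, 149, 162]

All cut coordinates (distinct, sorted): [6, 41, 48, 56, 73, 80, 90, 97, 101, 112, 128, 149, 162]

Fragment lengths:
  6→41: 35 bp
  41→48: 7 bp
  48→56: 8 bp
  56→73: 17 bp
  73→80: 7 bp
  80→90: 10 bp
  90→97: 7 bp
  97→101: 4 bp
  101→112: 11 bp
  112→128: 16 bp
  128→149: 21 bp
  149→162: 13 bp
  162→6 (wrap): 181-162+6 = 25 bp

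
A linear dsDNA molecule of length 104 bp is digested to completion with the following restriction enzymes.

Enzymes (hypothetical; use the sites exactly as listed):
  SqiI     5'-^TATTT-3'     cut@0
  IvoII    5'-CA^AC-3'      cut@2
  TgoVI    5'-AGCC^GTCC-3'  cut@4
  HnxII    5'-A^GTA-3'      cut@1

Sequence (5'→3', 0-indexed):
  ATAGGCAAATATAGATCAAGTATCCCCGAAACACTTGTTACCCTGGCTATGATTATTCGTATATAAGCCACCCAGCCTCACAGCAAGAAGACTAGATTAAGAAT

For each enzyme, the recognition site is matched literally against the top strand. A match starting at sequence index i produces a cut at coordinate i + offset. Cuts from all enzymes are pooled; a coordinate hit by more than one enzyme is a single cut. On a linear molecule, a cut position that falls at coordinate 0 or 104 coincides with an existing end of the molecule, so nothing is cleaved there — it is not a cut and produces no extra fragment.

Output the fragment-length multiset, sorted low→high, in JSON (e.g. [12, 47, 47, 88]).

[19,85]

Site scan:
  SqiI (TATTT, off=0): no sites
  IvoII (CAAC, off=2): no sites
  TgoVI (AGCCGTCC, off=4): no sites
  HnxII (AGTA, off=1): starts [18] → cuts [19]

All cut coordinates (distinct, sorted): [19]

Fragment lengths:
  [0,19): 19 bp
  [19,104): 85 bp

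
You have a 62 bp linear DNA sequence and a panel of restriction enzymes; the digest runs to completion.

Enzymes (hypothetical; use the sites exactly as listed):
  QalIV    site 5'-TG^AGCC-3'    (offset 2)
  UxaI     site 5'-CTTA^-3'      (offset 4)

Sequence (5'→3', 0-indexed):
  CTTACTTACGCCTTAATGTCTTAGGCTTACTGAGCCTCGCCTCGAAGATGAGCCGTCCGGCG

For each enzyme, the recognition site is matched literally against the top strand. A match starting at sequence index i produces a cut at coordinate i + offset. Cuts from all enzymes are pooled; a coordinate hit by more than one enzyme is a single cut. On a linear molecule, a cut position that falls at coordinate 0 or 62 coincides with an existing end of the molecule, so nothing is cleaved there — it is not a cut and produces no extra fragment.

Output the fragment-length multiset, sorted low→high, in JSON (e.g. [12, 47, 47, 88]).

[3,4,4,6,7,8,12,18]

Scan for sites:
  QalIV TGAGCC/2: at [30, 48] ⇒ [32, 50]
  UxaI CTTA/4: at [0, 4, 11, 19, 25] ⇒ [4, 8, 15, 23, 29]

All cut coordinates (distinct, sorted): [4, 8, 15, 23, 29, 32, 50]

Fragment lengths:
  [0,4): 4 bp
  [4,8): 4 bp
  [8,15): 7 bp
  [15,23): 8 bp
  [23,29): 6 bp
  [29,32): 3 bp
  [32,50): 18 bp
  [50,62): 12 bp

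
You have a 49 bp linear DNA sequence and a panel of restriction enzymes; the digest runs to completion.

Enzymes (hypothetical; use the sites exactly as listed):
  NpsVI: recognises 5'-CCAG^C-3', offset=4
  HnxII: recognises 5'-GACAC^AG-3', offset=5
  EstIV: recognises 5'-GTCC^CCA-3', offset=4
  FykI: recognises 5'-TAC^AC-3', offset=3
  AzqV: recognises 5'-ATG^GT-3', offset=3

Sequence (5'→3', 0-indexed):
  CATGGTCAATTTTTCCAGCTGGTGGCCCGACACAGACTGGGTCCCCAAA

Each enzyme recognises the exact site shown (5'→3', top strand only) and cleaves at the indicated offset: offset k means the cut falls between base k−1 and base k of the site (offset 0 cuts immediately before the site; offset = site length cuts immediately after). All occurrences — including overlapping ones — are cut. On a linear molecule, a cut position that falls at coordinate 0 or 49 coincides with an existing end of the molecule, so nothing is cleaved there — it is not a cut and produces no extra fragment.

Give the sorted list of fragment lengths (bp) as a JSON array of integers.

Site scan:
  NpsVI CCAGC/4: at [14] ⇒ [18]
  HnxII GACACAG/5: at [28] ⇒ [33]
  EstIV GTCCCCA/4: at [40] ⇒ [44]
  FykI (TACAC, off=3): no sites
  AzqV ATGGT/3: at [1] ⇒ [4]

All cut coordinates (distinct, sorted): [4, 18, 33, 44]

Fragments:
  [0,4): 4 bp
  [4,18): 14 bp
  [18,33): 15 bp
  [33,44): 11 bp
  [44,49): 5 bp

[4,5,11,14,15]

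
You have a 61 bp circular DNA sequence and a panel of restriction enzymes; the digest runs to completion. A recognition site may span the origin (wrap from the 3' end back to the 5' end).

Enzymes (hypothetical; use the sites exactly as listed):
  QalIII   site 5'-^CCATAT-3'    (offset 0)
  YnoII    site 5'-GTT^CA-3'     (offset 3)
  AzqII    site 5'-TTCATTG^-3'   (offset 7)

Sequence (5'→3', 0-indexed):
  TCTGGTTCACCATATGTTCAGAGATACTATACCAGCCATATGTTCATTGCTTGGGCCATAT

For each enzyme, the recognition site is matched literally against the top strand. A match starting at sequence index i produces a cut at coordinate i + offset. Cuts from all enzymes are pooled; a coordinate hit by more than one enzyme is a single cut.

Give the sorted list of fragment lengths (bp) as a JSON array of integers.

Site scan:
  QalIII CCATAT/0: at [9, 35, 55] ⇒ [9, 35, 55]
  YnoII GTTCA/3: at [4, 15, 41] ⇒ [7, 18, 44]
  AzqII TTCATTG/7: at [42] ⇒ [49]

Pooled cuts: [7, 9, 18, 35, 44, 49, 55]

Fragment lengths:
  7→9: 2 bp
  9→18: 9 bp
  18→35: 17 bp
  35→44: 9 bp
  44→49: 5 bp
  49→55: 6 bp
  55→7 (wrap): 61-55+7 = 13 bp

[2,5,6,9,9,13,17]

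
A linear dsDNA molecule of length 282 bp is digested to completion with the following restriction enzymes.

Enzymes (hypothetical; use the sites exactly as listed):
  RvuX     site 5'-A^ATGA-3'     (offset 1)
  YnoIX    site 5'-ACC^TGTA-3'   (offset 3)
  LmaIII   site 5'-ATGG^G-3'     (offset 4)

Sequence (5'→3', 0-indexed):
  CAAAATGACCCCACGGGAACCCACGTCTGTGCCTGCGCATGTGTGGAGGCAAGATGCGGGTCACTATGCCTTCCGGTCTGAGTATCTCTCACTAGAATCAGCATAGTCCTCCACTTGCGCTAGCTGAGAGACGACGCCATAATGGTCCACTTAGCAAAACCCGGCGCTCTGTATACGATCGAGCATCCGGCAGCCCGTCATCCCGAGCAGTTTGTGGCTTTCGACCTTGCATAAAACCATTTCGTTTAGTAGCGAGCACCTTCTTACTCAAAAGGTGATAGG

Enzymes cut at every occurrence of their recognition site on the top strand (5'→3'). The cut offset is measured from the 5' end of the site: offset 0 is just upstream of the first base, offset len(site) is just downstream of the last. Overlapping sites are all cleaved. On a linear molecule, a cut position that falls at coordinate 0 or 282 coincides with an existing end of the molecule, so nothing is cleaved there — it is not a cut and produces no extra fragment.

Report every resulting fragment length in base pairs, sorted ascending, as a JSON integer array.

[4,278]

Site scan:
  RvuX (AATGA, off=1): starts [3] → cuts [4]
  YnoIX (ACCTGTA, off=3): no sites
  LmaIII (ATGGG, off=4): no sites

All cut coordinates (distinct, sorted): [4]

Fragments:
  [0,4): 4 bp
  [4,282): 278 bp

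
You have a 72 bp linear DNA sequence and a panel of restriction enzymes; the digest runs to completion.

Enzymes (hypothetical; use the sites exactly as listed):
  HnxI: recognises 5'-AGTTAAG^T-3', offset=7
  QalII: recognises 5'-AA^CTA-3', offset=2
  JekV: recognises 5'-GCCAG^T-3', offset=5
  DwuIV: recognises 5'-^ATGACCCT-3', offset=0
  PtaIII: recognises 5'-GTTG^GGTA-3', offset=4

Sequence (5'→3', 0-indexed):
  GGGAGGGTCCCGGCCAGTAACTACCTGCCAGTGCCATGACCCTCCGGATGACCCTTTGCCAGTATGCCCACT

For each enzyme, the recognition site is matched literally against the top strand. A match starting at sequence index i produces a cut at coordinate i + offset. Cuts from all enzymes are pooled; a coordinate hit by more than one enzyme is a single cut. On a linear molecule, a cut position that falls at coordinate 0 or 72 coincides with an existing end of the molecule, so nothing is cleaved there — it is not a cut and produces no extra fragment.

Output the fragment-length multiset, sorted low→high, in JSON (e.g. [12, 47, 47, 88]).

[3,4,10,11,12,15,17]

Site scan:
  HnxI (AGTTAAGT, off=7): no sites
  QalII (AACTA, off=2): starts [18] → cuts [20]
  JekV (GCCAGT, off=5): starts [12, 26, 57] → cuts [17, 31, 62]
  DwuIV (ATGACCCT, off=0): starts [35, 47] → cuts [35, 47]
  PtaIII (GTTGGGTA, off=4): no sites

Pooled cuts: [17, 20, 31, 35, 47, 62]

Fragments:
  [0,17): 17 bp
  [17,20): 3 bp
  [20,31): 11 bp
  [31,35): 4 bp
  [35,47): 12 bp
  [47,62): 15 bp
  [62,72): 10 bp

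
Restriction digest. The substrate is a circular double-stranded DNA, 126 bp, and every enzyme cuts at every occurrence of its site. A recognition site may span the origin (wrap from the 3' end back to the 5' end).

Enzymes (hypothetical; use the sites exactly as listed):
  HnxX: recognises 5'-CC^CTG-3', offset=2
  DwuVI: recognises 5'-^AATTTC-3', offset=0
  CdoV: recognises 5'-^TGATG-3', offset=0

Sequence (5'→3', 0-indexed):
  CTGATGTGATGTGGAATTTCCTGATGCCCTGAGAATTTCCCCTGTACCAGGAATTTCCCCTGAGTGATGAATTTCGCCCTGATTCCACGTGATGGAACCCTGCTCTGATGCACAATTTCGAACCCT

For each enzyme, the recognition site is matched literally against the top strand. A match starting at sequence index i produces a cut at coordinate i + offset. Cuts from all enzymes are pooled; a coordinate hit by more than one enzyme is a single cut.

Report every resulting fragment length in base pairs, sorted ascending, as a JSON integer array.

[5,5,5,5,6,7,7,8,8,8,8,9,10,10,11,14]

Scan for sites:
  HnxX CCCTG/2: at [26, 39, 57, 76, 97] ⇒ [28, 41, 59, 78, 99]
  DwuVI AATTTC/0: at [14, 33, 51, 69, 113] ⇒ [14, 33, 51, 69, 113]
  CdoV TGATG/0: at [1, 6, 21, 64, 89, 105] ⇒ [1, 6, 21, 64, 89, 105]

All cut coordinates (distinct, sorted): [1, 6, 14, 21, 28, 33, 41, 51, 59, 64, 69, 78, 89, 99, 105, 113]

Fragment lengths:
  1→6: 5 bp
  6→14: 8 bp
  14→21: 7 bp
  21→28: 7 bp
  28→33: 5 bp
  33→41: 8 bp
  41→51: 10 bp
  51→59: 8 bp
  59→64: 5 bp
  64→69: 5 bp
  69→78: 9 bp
  78→89: 11 bp
  89→99: 10 bp
  99→105: 6 bp
  105→113: 8 bp
  113→1 (wrap): 126-113+1 = 14 bp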